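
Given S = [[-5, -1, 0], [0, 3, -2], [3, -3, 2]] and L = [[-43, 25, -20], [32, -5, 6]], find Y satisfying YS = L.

Since S sits to the right of Y, Y = LS⁻¹.
S has determinant 6; S⁻¹ = [[0, 1/3, 1/3], [-1, -5/3, -5/3], [-3/2, -3, -5/2]].
Y = LS⁻¹ = [[-43, 25, -20], [32, -5, 6]] · [[0, 1/3, 1/3], [-1, -5/3, -5/3], [-3/2, -3, -5/2]] = [[5, 4, -6], [-4, 1, 4]].

Y = [[5, 4, -6], [-4, 1, 4]]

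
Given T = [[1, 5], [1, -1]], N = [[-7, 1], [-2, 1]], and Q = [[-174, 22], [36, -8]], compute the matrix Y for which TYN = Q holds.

Y = [[1, -4], [5, 0]]

Left-multiply by T⁻¹ and right-multiply by N⁻¹: Y = T⁻¹QN⁻¹.
det T = -6, so T⁻¹ = [[1/6, 5/6], [1/6, -1/6]].
det N = -5, so N⁻¹ = [[-1/5, 1/5], [-2/5, 7/5]].
T⁻¹Q = [[1, -3], [-35, 5]].
Y = (T⁻¹Q)N⁻¹ = [[1, -4], [5, 0]].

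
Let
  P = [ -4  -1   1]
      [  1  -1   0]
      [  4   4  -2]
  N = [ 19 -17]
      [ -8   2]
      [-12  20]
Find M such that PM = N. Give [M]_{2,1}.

P is on the left of M, so left-multiply by P⁻¹: M = P⁻¹N.
det P = -2; the adjugate gives P⁻¹ = [[-1, -1, -1/2], [-1, -2, -1/2], [-4, -6, -5/2]].
M = P⁻¹N = [[-1, -1, -1/2], [-1, -2, -1/2], [-4, -6, -5/2]] · [[19, -17], [-8, 2], [-12, 20]] = [[-5, 5], [3, 3], [2, 6]].

3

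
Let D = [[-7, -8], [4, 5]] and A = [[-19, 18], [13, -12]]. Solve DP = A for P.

P = [[-3, 2], [5, -4]]

Left-multiplying both sides by D⁻¹ gives P = D⁻¹A.
det D = -3, so D⁻¹ = [[-5/3, -8/3], [4/3, 7/3]].
P = D⁻¹A = [[-5/3, -8/3], [4/3, 7/3]] · [[-19, 18], [13, -12]] = [[-3, 2], [5, -4]].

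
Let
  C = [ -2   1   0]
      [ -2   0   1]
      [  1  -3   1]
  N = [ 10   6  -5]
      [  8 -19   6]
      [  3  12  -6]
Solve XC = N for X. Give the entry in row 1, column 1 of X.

-6

C is on the right of X, so right-multiply by C⁻¹: X = NC⁻¹.
det C = -3, so C⁻¹ = [[-1, 1/3, -1/3], [-1, 2/3, -2/3], [-2, 5/3, -2/3]].
X = NC⁻¹ = [[10, 6, -5], [8, -19, 6], [3, 12, -6]] · [[-1, 1/3, -1/3], [-1, 2/3, -2/3], [-2, 5/3, -2/3]] = [[-6, -1, -4], [-1, 0, 6], [-3, -1, -5]].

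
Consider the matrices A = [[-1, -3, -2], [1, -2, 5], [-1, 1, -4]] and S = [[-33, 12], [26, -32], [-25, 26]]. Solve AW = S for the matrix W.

W = [[6, -5], [5, 1], [6, -5]]

Left-multiplying both sides by A⁻¹ gives W = A⁻¹S.
det A = 2; the adjugate gives A⁻¹ = [[3/2, -7, -19/2], [-1/2, 1, 3/2], [-1/2, 2, 5/2]].
W = A⁻¹S = [[3/2, -7, -19/2], [-1/2, 1, 3/2], [-1/2, 2, 5/2]] · [[-33, 12], [26, -32], [-25, 26]] = [[6, -5], [5, 1], [6, -5]].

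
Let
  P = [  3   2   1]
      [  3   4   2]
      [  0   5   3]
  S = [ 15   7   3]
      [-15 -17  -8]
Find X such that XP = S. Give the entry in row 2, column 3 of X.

1

Right-multiplying both sides by P⁻¹ gives X = SP⁻¹.
det P = 3, so P⁻¹ = [[2/3, -1/3, 0], [-3, 3, -1], [5, -5, 2]].
X = SP⁻¹ = [[15, 7, 3], [-15, -17, -8]] · [[2/3, -1/3, 0], [-3, 3, -1], [5, -5, 2]] = [[4, 1, -1], [1, -6, 1]].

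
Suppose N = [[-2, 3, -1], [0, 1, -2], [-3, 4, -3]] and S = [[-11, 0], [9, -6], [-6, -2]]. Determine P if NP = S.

P = [[4, -4], [-3, -2], [-6, 2]]

N is on the left of P, so left-multiply by N⁻¹: P = N⁻¹S.
det N = 5, so N⁻¹ = [[1, 1, -1], [6/5, 3/5, -4/5], [3/5, -1/5, -2/5]].
P = N⁻¹S = [[1, 1, -1], [6/5, 3/5, -4/5], [3/5, -1/5, -2/5]] · [[-11, 0], [9, -6], [-6, -2]] = [[4, -4], [-3, -2], [-6, 2]].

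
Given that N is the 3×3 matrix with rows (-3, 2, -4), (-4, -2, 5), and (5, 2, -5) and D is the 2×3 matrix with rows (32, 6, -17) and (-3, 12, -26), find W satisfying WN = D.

W = [[-2, 1, 6], [4, -1, 1]]

Right-multiplying both sides by N⁻¹ gives W = DN⁻¹.
N has determinant 2; N⁻¹ = [[0, 1, 1], [5/2, 35/2, 31/2], [1, 8, 7]].
W = DN⁻¹ = [[32, 6, -17], [-3, 12, -26]] · [[0, 1, 1], [5/2, 35/2, 31/2], [1, 8, 7]] = [[-2, 1, 6], [4, -1, 1]].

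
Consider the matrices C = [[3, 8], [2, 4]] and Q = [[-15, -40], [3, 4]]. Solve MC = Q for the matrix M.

M = [[-5, 0], [-1, 3]]

Since C sits to the right of M, M = QC⁻¹.
det C = -4, so C⁻¹ = [[-1, 2], [1/2, -3/4]].
M = QC⁻¹ = [[-15, -40], [3, 4]] · [[-1, 2], [1/2, -3/4]] = [[-5, 0], [-1, 3]].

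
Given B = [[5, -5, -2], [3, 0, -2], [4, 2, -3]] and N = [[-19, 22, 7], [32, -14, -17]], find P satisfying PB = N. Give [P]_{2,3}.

3

Since B sits to the right of P, P = NB⁻¹.
det B = 3; the adjugate gives B⁻¹ = [[4/3, -19/3, 10/3], [1/3, -7/3, 4/3], [2, -10, 5]].
P = NB⁻¹ = [[-19, 22, 7], [32, -14, -17]] · [[4/3, -19/3, 10/3], [1/3, -7/3, 4/3], [2, -10, 5]] = [[-4, -1, 1], [4, 0, 3]].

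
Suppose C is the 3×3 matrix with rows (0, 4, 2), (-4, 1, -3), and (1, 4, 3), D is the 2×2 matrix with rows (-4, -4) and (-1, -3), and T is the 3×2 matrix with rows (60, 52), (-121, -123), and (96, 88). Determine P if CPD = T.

P = [[-5, 0], [-2, 1], [-4, 0]]

Left-multiply by C⁻¹ and right-multiply by D⁻¹: P = C⁻¹TD⁻¹.
C has determinant 2; C⁻¹ = [[15/2, -2, -7], [9/2, -1, -4], [-17/2, 2, 8]].
det D = 8; the adjugate gives D⁻¹ = [[-3/8, 1/2], [1/8, -1/2]].
C⁻¹T = [[20, 20], [7, 5], [16, 16]].
P = (C⁻¹T)D⁻¹ = [[-5, 0], [-2, 1], [-4, 0]].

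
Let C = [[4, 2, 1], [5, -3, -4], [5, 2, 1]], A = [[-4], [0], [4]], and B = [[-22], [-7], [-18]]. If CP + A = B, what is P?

CP = B − A = [[-18], [-7], [-22]].
Left-multiplying both sides by C⁻¹ gives P = C⁻¹(B − A).
C has determinant -5; C⁻¹ = [[-1, 0, 1], [5, 1/5, -21/5], [-5, -2/5, 22/5]].
P = C⁻¹(B − A) = [[-4], [1], [-4]].

P = [[-4], [1], [-4]]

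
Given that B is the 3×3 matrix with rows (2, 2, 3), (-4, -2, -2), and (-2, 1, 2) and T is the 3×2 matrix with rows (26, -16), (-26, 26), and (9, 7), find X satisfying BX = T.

X = [[2, -5], [5, -3], [4, 0]]

Since B multiplies X on the left, X = B⁻¹T.
det B = -4, so B⁻¹ = [[1/2, 1/4, -1/2], [-3, -5/2, 2], [2, 3/2, -1]].
X = B⁻¹T = [[1/2, 1/4, -1/2], [-3, -5/2, 2], [2, 3/2, -1]] · [[26, -16], [-26, 26], [9, 7]] = [[2, -5], [5, -3], [4, 0]].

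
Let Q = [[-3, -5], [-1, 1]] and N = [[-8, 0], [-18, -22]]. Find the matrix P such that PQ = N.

Q is on the right of P, so right-multiply by Q⁻¹: P = NQ⁻¹.
Q has determinant -8; Q⁻¹ = [[-1/8, -5/8], [-1/8, 3/8]].
P = NQ⁻¹ = [[-8, 0], [-18, -22]] · [[-1/8, -5/8], [-1/8, 3/8]] = [[1, 5], [5, 3]].

P = [[1, 5], [5, 3]]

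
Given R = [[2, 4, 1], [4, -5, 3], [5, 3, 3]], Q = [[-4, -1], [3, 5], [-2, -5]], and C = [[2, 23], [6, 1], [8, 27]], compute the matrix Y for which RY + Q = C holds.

RY = C − Q = [[6, 24], [3, -4], [10, 32]].
Since R multiplies Y on the left, Y = R⁻¹(C − Q).
det R = 1, so R⁻¹ = [[-24, -9, 17], [3, 1, -2], [37, 14, -26]].
Y = R⁻¹(C − Q) = [[-1, 4], [1, 4], [4, 0]].

Y = [[-1, 4], [1, 4], [4, 0]]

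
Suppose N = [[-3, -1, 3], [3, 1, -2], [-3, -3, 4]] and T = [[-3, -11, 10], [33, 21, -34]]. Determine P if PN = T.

Right-multiplying both sides by N⁻¹ gives P = TN⁻¹.
det N = -6, so N⁻¹ = [[1/3, 5/6, 1/6], [1, 1/2, -1/2], [1, 1, 0]].
P = TN⁻¹ = [[-3, -11, 10], [33, 21, -34]] · [[1/3, 5/6, 1/6], [1, 1/2, -1/2], [1, 1, 0]] = [[-2, 2, 5], [-2, 4, -5]].

P = [[-2, 2, 5], [-2, 4, -5]]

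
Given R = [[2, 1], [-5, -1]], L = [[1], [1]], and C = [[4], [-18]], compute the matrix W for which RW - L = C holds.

W = [[4], [-3]]

RW = C + L = [[5], [-17]].
Since R multiplies W on the left, W = R⁻¹(C + L).
R has determinant 3; R⁻¹ = [[-1/3, -1/3], [5/3, 2/3]].
W = R⁻¹(C + L) = [[4], [-3]].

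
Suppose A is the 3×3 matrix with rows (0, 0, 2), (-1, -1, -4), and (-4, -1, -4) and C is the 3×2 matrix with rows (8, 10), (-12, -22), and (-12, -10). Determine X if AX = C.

Left-multiplying both sides by A⁻¹ gives X = A⁻¹C.
det A = -6; the adjugate gives A⁻¹ = [[0, 1/3, -1/3], [-2, -4/3, 1/3], [1/2, 0, 0]].
X = A⁻¹C = [[0, 1/3, -1/3], [-2, -4/3, 1/3], [1/2, 0, 0]] · [[8, 10], [-12, -22], [-12, -10]] = [[0, -4], [-4, 6], [4, 5]].

X = [[0, -4], [-4, 6], [4, 5]]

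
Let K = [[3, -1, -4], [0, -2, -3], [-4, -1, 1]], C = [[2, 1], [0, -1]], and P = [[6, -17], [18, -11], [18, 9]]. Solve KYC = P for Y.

Isolating Y: multiply by K⁻¹ from the left and C⁻¹ from the right, so Y = K⁻¹PC⁻¹.
det K = 5, so K⁻¹ = [[-1, 1, -1], [12/5, -13/5, 9/5], [-8/5, 7/5, -6/5]].
det C = -2, so C⁻¹ = [[1/2, 1/2], [0, -1]].
K⁻¹P = [[-6, -3], [0, 4], [-6, 1]].
Y = (K⁻¹P)C⁻¹ = [[-3, 0], [0, -4], [-3, -4]].

Y = [[-3, 0], [0, -4], [-3, -4]]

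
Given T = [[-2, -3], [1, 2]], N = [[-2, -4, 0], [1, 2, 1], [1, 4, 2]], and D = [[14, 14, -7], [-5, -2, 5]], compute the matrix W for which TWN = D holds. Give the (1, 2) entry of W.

-5

Isolating W: multiply by T⁻¹ from the left and N⁻¹ from the right, so W = T⁻¹DN⁻¹.
det T = -1; the adjugate gives T⁻¹ = [[-2, -3], [1, 2]].
det N = 4, so N⁻¹ = [[0, 2, -1], [-1/4, -1, 1/2], [1/2, 1, 0]].
T⁻¹D = [[-13, -22, -1], [4, 10, 3]].
W = (T⁻¹D)N⁻¹ = [[5, -5, 2], [-1, 1, 1]].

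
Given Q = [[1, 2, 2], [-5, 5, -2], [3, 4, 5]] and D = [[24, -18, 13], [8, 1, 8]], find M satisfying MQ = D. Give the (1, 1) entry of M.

Right-multiplying both sides by Q⁻¹ gives M = DQ⁻¹.
det Q = 1, so Q⁻¹ = [[33, -2, -14], [19, -1, -8], [-35, 2, 15]].
M = DQ⁻¹ = [[24, -18, 13], [8, 1, 8]] · [[33, -2, -14], [19, -1, -8], [-35, 2, 15]] = [[-5, -4, 3], [3, -1, 0]].

-5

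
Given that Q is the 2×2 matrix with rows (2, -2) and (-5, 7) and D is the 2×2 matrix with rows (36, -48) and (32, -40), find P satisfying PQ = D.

P = [[3, -6], [6, -4]]

Right-multiplying both sides by Q⁻¹ gives P = DQ⁻¹.
det Q = 4; the adjugate gives Q⁻¹ = [[7/4, 1/2], [5/4, 1/2]].
P = DQ⁻¹ = [[36, -48], [32, -40]] · [[7/4, 1/2], [5/4, 1/2]] = [[3, -6], [6, -4]].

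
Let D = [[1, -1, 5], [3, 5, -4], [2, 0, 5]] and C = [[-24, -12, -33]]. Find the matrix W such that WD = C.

W = [[-3, -3, -6]]

Right-multiplying both sides by D⁻¹ gives W = CD⁻¹.
D has determinant -2; D⁻¹ = [[-25/2, -5/2, 21/2], [23/2, 5/2, -19/2], [5, 1, -4]].
W = CD⁻¹ = [[-24, -12, -33]] · [[-25/2, -5/2, 21/2], [23/2, 5/2, -19/2], [5, 1, -4]] = [[-3, -3, -6]].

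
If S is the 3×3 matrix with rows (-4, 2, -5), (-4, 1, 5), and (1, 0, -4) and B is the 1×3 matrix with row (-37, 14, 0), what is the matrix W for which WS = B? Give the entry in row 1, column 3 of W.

Since S sits to the right of W, W = BS⁻¹.
S has determinant -1; S⁻¹ = [[4, -8, -15], [11, -21, -40], [1, -2, -4]].
W = BS⁻¹ = [[-37, 14, 0]] · [[4, -8, -15], [11, -21, -40], [1, -2, -4]] = [[6, 2, -5]].

-5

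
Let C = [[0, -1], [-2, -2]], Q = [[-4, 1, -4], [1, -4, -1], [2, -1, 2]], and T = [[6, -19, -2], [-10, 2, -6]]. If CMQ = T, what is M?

M = [[-3, 5, -3], [-2, -4, -5]]

M = C⁻¹TQ⁻¹ (apply C⁻¹ on the left and Q⁻¹ on the right).
C has determinant -2; C⁻¹ = [[1, -1/2], [-1, 0]].
det Q = 4; the adjugate gives Q⁻¹ = [[-9/4, 1/2, -17/4], [-1, 0, -2], [7/4, -1/2, 15/4]].
C⁻¹T = [[11, -20, 1], [-6, 19, 2]].
M = (C⁻¹T)Q⁻¹ = [[-3, 5, -3], [-2, -4, -5]].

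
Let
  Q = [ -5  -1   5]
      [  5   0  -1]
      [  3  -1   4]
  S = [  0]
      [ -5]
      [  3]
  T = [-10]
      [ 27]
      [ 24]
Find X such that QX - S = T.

X = [[5], [0], [3]]

QX = T + S = [[-10], [22], [27]].
Q is on the left of X, so left-multiply by Q⁻¹: X = Q⁻¹(T + S).
Q has determinant 3; Q⁻¹ = [[-1/3, -1/3, 1/3], [-23/3, -35/3, 20/3], [-5/3, -8/3, 5/3]].
X = Q⁻¹(T + S) = [[5], [0], [3]].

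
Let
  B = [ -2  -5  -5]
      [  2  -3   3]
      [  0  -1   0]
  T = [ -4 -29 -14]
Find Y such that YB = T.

B is on the right of Y, so right-multiply by B⁻¹: Y = TB⁻¹.
det B = 4, so B⁻¹ = [[3/4, 5/4, -15/2], [0, 0, -1], [-1/2, -1/2, 4]].
Y = TB⁻¹ = [[-4, -29, -14]] · [[3/4, 5/4, -15/2], [0, 0, -1], [-1/2, -1/2, 4]] = [[4, 2, 3]].

Y = [[4, 2, 3]]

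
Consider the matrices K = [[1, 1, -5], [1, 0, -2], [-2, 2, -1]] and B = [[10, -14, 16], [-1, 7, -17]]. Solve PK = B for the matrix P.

P = [[-2, 0, -6], [3, 0, 2]]

K is on the right of P, so right-multiply by K⁻¹: P = BK⁻¹.
K has determinant -1; K⁻¹ = [[-4, 9, 2], [-5, 11, 3], [-2, 4, 1]].
P = BK⁻¹ = [[10, -14, 16], [-1, 7, -17]] · [[-4, 9, 2], [-5, 11, 3], [-2, 4, 1]] = [[-2, 0, -6], [3, 0, 2]].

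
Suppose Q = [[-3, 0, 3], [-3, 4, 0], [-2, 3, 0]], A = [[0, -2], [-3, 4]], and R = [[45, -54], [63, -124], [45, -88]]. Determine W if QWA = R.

W = Q⁻¹RA⁻¹ (apply Q⁻¹ on the left and A⁻¹ on the right).
det Q = -3; the adjugate gives Q⁻¹ = [[0, -3, 4], [0, -2, 3], [1/3, -3, 4]].
A has determinant -6; A⁻¹ = [[-2/3, -1/3], [-1/2, 0]].
Q⁻¹R = [[-9, 20], [9, -16], [6, 2]].
W = (Q⁻¹R)A⁻¹ = [[-4, 3], [2, -3], [-5, -2]].

W = [[-4, 3], [2, -3], [-5, -2]]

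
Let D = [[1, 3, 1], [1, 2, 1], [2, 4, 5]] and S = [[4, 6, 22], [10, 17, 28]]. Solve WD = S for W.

D is on the right of W, so right-multiply by D⁻¹: W = SD⁻¹.
D has determinant -3; D⁻¹ = [[-2, 11/3, -1/3], [1, -1, 0], [0, -2/3, 1/3]].
W = SD⁻¹ = [[4, 6, 22], [10, 17, 28]] · [[-2, 11/3, -1/3], [1, -1, 0], [0, -2/3, 1/3]] = [[-2, -6, 6], [-3, 1, 6]].

W = [[-2, -6, 6], [-3, 1, 6]]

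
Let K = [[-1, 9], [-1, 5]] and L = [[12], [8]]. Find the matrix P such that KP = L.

K is on the left of P, so left-multiply by K⁻¹: P = K⁻¹L.
det K = 4, so K⁻¹ = [[5/4, -9/4], [1/4, -1/4]].
P = K⁻¹L = [[5/4, -9/4], [1/4, -1/4]] · [[12], [8]] = [[-3], [1]].

P = [[-3], [1]]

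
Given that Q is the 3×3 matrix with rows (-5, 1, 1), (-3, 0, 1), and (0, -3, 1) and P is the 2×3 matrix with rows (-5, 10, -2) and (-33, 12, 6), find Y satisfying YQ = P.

Since Q sits to the right of Y, Y = PQ⁻¹.
det Q = -3, so Q⁻¹ = [[-1, 4/3, -1/3], [-1, 5/3, -2/3], [-3, 5, -1]].
Y = PQ⁻¹ = [[-5, 10, -2], [-33, 12, 6]] · [[-1, 4/3, -1/3], [-1, 5/3, -2/3], [-3, 5, -1]] = [[1, 0, -3], [3, 6, -3]].

Y = [[1, 0, -3], [3, 6, -3]]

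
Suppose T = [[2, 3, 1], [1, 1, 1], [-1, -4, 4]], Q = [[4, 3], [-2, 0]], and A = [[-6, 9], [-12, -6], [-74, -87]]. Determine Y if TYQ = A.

Left-multiply by T⁻¹ and right-multiply by Q⁻¹: Y = T⁻¹AQ⁻¹.
T has determinant -2; T⁻¹ = [[-4, 8, -1], [5/2, -9/2, 1/2], [3/2, -5/2, 1/2]].
det Q = 6; the adjugate gives Q⁻¹ = [[0, -1/2], [1/3, 2/3]].
T⁻¹A = [[2, 3], [2, 6], [-16, -15]].
Y = (T⁻¹A)Q⁻¹ = [[1, 1], [2, 3], [-5, -2]].

Y = [[1, 1], [2, 3], [-5, -2]]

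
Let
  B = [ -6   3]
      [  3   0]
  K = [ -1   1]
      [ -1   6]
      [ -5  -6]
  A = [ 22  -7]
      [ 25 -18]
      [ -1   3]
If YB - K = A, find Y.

Y = [[-2, 3], [-4, 0], [-1, -4]]

YB = A + K = [[21, -6], [24, -12], [-6, -3]].
Since B sits to the right of Y, Y = (A + K)B⁻¹.
det B = -9, so B⁻¹ = [[0, 1/3], [1/3, 2/3]].
Y = (A + K)B⁻¹ = [[-2, 3], [-4, 0], [-1, -4]].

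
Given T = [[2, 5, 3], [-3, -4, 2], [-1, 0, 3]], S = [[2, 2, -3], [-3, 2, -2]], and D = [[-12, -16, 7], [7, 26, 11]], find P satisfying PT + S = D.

P = [[-2, 2, 4], [4, -1, 1]]

PT = D − S = [[-14, -18, 10], [10, 24, 13]].
Right-multiplying both sides by T⁻¹ gives P = (D − S)T⁻¹.
det T = -1; the adjugate gives T⁻¹ = [[12, 15, -22], [-7, -9, 13], [4, 5, -7]].
P = (D − S)T⁻¹ = [[-2, 2, 4], [4, -1, 1]].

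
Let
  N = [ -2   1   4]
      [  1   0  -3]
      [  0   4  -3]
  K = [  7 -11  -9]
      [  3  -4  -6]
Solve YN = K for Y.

Y = [[-3, 1, -2], [0, 3, -1]]

Right-multiplying both sides by N⁻¹ gives Y = KN⁻¹.
det N = -5; the adjugate gives N⁻¹ = [[-12/5, -19/5, 3/5], [-3/5, -6/5, 2/5], [-4/5, -8/5, 1/5]].
Y = KN⁻¹ = [[7, -11, -9], [3, -4, -6]] · [[-12/5, -19/5, 3/5], [-3/5, -6/5, 2/5], [-4/5, -8/5, 1/5]] = [[-3, 1, -2], [0, 3, -1]].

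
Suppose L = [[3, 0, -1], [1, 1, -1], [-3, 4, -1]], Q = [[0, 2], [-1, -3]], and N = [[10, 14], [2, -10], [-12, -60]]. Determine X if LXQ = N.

X = L⁻¹NQ⁻¹ (apply L⁻¹ on the left and Q⁻¹ on the right).
det L = 2, so L⁻¹ = [[3/2, -2, 1/2], [2, -3, 1], [7/2, -6, 3/2]].
det Q = 2; the adjugate gives Q⁻¹ = [[-3/2, -1], [1/2, 0]].
L⁻¹N = [[5, 11], [2, -2], [5, 19]].
X = (L⁻¹N)Q⁻¹ = [[-2, -5], [-4, -2], [2, -5]].

X = [[-2, -5], [-4, -2], [2, -5]]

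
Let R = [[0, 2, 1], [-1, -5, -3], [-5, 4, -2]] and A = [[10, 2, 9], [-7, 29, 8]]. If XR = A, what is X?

Since R sits to the right of X, X = AR⁻¹.
det R = -3, so R⁻¹ = [[-22/3, -8/3, 1/3], [-13/3, -5/3, 1/3], [29/3, 10/3, -2/3]].
X = AR⁻¹ = [[10, 2, 9], [-7, 29, 8]] · [[-22/3, -8/3, 1/3], [-13/3, -5/3, 1/3], [29/3, 10/3, -2/3]] = [[5, 0, -2], [3, -3, 2]].

X = [[5, 0, -2], [3, -3, 2]]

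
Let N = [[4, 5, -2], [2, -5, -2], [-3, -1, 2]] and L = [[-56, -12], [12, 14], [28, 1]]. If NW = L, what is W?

Since N multiplies W on the left, W = N⁻¹L.
N has determinant -4; N⁻¹ = [[3, 2, 5], [-1/2, -1/2, -1], [17/4, 11/4, 15/2]].
W = N⁻¹L = [[3, 2, 5], [-1/2, -1/2, -1], [17/4, 11/4, 15/2]] · [[-56, -12], [12, 14], [28, 1]] = [[-4, -3], [-6, -2], [5, -5]].

W = [[-4, -3], [-6, -2], [5, -5]]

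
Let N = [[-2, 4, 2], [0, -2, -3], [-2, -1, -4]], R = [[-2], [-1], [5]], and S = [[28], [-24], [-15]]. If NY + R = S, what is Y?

Y = [[-2], [4], [5]]

NY = S − R = [[30], [-23], [-20]].
N is on the left of Y, so left-multiply by N⁻¹: Y = N⁻¹(S − R).
N has determinant 6; N⁻¹ = [[5/6, 7/3, -4/3], [1, 2, -1], [-2/3, -5/3, 2/3]].
Y = N⁻¹(S − R) = [[-2], [4], [5]].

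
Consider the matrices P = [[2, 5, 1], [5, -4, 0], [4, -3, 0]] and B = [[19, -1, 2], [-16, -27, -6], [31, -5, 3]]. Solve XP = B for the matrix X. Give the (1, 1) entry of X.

Since P sits to the right of X, X = BP⁻¹.
P has determinant 1; P⁻¹ = [[0, -3, 4], [0, -4, 5], [1, 26, -33]].
X = BP⁻¹ = [[19, -1, 2], [-16, -27, -6], [31, -5, 3]] · [[0, -3, 4], [0, -4, 5], [1, 26, -33]] = [[2, -1, 5], [-6, 0, -1], [3, 5, 0]].

2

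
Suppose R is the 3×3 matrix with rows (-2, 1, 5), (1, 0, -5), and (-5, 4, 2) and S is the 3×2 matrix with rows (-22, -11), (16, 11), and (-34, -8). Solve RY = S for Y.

R is on the left of Y, so left-multiply by R⁻¹: Y = R⁻¹S.
det R = 3; the adjugate gives R⁻¹ = [[20/3, 6, -5/3], [23/3, 7, -5/3], [4/3, 1, -1/3]].
Y = R⁻¹S = [[20/3, 6, -5/3], [23/3, 7, -5/3], [4/3, 1, -1/3]] · [[-22, -11], [16, 11], [-34, -8]] = [[6, 6], [0, 6], [-2, -1]].

Y = [[6, 6], [0, 6], [-2, -1]]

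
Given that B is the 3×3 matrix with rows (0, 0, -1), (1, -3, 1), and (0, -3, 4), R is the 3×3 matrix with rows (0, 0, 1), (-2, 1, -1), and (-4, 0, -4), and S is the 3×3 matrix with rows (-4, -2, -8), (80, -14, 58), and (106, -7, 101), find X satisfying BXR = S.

Left-multiply by B⁻¹ and right-multiply by R⁻¹: X = B⁻¹SR⁻¹.
det B = 3, so B⁻¹ = [[-3, 1, -1], [-4/3, 0, -1/3], [-1, 0, 0]].
det R = 4; the adjugate gives R⁻¹ = [[-1, 0, -1/4], [-1, 1, -1/2], [1, 0, 0]].
B⁻¹S = [[-14, -1, -19], [-30, 5, -23], [4, 2, 8]].
X = (B⁻¹S)R⁻¹ = [[-4, -1, 4], [2, 5, 5], [2, 2, -2]].

X = [[-4, -1, 4], [2, 5, 5], [2, 2, -2]]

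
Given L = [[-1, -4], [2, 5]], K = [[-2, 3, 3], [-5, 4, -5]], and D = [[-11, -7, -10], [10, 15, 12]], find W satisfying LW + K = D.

W = [[5, -2, 1], [1, 3, 3]]

LW = D − K = [[-9, -10, -13], [15, 11, 17]].
Left-multiplying both sides by L⁻¹ gives W = L⁻¹(D − K).
det L = 3; the adjugate gives L⁻¹ = [[5/3, 4/3], [-2/3, -1/3]].
W = L⁻¹(D − K) = [[5, -2, 1], [1, 3, 3]].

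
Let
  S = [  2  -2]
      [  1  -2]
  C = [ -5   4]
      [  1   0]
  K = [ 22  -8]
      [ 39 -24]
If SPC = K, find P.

P = [[4, 3], [5, -3]]

Isolating P: multiply by S⁻¹ from the left and C⁻¹ from the right, so P = S⁻¹KC⁻¹.
det S = -2, so S⁻¹ = [[1, -1], [1/2, -1]].
det C = -4; the adjugate gives C⁻¹ = [[0, 1], [1/4, 5/4]].
S⁻¹K = [[-17, 16], [-28, 20]].
P = (S⁻¹K)C⁻¹ = [[4, 3], [5, -3]].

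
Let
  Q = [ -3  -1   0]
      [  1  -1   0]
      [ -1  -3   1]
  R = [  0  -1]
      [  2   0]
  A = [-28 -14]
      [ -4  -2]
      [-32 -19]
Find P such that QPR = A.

P = [[-3, 3], [-5, 5], [1, 2]]

Left-multiply by Q⁻¹ and right-multiply by R⁻¹: P = Q⁻¹AR⁻¹.
det Q = 4; the adjugate gives Q⁻¹ = [[-1/4, 1/4, 0], [-1/4, -3/4, 0], [-1, -2, 1]].
det R = 2; the adjugate gives R⁻¹ = [[0, 1/2], [-1, 0]].
Q⁻¹A = [[6, 3], [10, 5], [4, -1]].
P = (Q⁻¹A)R⁻¹ = [[-3, 3], [-5, 5], [1, 2]].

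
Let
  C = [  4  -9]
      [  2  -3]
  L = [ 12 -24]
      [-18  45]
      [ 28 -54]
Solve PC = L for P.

Right-multiplying both sides by C⁻¹ gives P = LC⁻¹.
C has determinant 6; C⁻¹ = [[-1/2, 3/2], [-1/3, 2/3]].
P = LC⁻¹ = [[12, -24], [-18, 45], [28, -54]] · [[-1/2, 3/2], [-1/3, 2/3]] = [[2, 2], [-6, 3], [4, 6]].

P = [[2, 2], [-6, 3], [4, 6]]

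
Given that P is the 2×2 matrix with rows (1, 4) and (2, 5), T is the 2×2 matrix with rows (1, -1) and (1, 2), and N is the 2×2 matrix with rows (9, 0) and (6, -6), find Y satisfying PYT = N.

Y = [[-2, -5], [2, 2]]

Left-multiply by P⁻¹ and right-multiply by T⁻¹: Y = P⁻¹NT⁻¹.
det P = -3, so P⁻¹ = [[-5/3, 4/3], [2/3, -1/3]].
det T = 3; the adjugate gives T⁻¹ = [[2/3, 1/3], [-1/3, 1/3]].
P⁻¹N = [[-7, -8], [4, 2]].
Y = (P⁻¹N)T⁻¹ = [[-2, -5], [2, 2]].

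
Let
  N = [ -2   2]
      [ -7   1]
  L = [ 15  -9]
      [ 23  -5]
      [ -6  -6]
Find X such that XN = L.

N is on the right of X, so right-multiply by N⁻¹: X = LN⁻¹.
N has determinant 12; N⁻¹ = [[1/12, -1/6], [7/12, -1/6]].
X = LN⁻¹ = [[15, -9], [23, -5], [-6, -6]] · [[1/12, -1/6], [7/12, -1/6]] = [[-4, -1], [-1, -3], [-4, 2]].

X = [[-4, -1], [-1, -3], [-4, 2]]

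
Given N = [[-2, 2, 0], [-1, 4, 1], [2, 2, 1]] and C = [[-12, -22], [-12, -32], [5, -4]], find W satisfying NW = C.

Since N multiplies W on the left, W = N⁻¹C.
N has determinant 2; N⁻¹ = [[1, -1, 1], [3/2, -1, 1], [-5, 4, -3]].
W = N⁻¹C = [[1, -1, 1], [3/2, -1, 1], [-5, 4, -3]] · [[-12, -22], [-12, -32], [5, -4]] = [[5, 6], [-1, -5], [-3, -6]].

W = [[5, 6], [-1, -5], [-3, -6]]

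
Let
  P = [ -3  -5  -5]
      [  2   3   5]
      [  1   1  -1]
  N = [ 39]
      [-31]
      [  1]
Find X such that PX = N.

X = [[2], [-5], [-4]]

Since P multiplies X on the left, X = P⁻¹N.
det P = -6, so P⁻¹ = [[4/3, 5/3, 5/3], [-7/6, -4/3, -5/6], [1/6, 1/3, -1/6]].
X = P⁻¹N = [[4/3, 5/3, 5/3], [-7/6, -4/3, -5/6], [1/6, 1/3, -1/6]] · [[39], [-31], [1]] = [[2], [-5], [-4]].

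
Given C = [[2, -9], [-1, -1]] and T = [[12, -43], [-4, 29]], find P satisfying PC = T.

C is on the right of P, so right-multiply by C⁻¹: P = TC⁻¹.
det C = -11, so C⁻¹ = [[1/11, -9/11], [-1/11, -2/11]].
P = TC⁻¹ = [[12, -43], [-4, 29]] · [[1/11, -9/11], [-1/11, -2/11]] = [[5, -2], [-3, -2]].

P = [[5, -2], [-3, -2]]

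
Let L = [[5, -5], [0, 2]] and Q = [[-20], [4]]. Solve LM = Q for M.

M = [[-2], [2]]

Left-multiplying both sides by L⁻¹ gives M = L⁻¹Q.
det L = 10, so L⁻¹ = [[1/5, 1/2], [0, 1/2]].
M = L⁻¹Q = [[1/5, 1/2], [0, 1/2]] · [[-20], [4]] = [[-2], [2]].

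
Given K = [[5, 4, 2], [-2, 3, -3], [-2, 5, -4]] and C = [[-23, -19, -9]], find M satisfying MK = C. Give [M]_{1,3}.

2

K is on the right of M, so right-multiply by K⁻¹: M = CK⁻¹.
det K = -1, so K⁻¹ = [[-3, -26, 18], [2, 16, -11], [4, 33, -23]].
M = CK⁻¹ = [[-23, -19, -9]] · [[-3, -26, 18], [2, 16, -11], [4, 33, -23]] = [[-5, -3, 2]].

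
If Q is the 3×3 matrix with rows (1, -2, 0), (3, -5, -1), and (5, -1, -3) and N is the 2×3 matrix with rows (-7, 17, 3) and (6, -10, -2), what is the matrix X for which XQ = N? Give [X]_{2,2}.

Q is on the right of X, so right-multiply by Q⁻¹: X = NQ⁻¹.
det Q = 6; the adjugate gives Q⁻¹ = [[7/3, -1, 1/3], [2/3, -1/2, 1/6], [11/3, -3/2, 1/6]].
X = NQ⁻¹ = [[-7, 17, 3], [6, -10, -2]] · [[7/3, -1, 1/3], [2/3, -1/2, 1/6], [11/3, -3/2, 1/6]] = [[6, -6, 1], [0, 2, 0]].

2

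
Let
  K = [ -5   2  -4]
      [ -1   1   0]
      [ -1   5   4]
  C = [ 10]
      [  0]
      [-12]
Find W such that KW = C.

Left-multiplying both sides by K⁻¹ gives W = K⁻¹C.
det K = 4; the adjugate gives K⁻¹ = [[1, -7, 1], [1, -6, 1], [-1, 23/4, -3/4]].
W = K⁻¹C = [[1, -7, 1], [1, -6, 1], [-1, 23/4, -3/4]] · [[10], [0], [-12]] = [[-2], [-2], [-1]].

W = [[-2], [-2], [-1]]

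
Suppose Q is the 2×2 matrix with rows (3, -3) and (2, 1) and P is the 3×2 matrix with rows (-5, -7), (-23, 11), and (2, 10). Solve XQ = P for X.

Q is on the right of X, so right-multiply by Q⁻¹: X = PQ⁻¹.
Q has determinant 9; Q⁻¹ = [[1/9, 1/3], [-2/9, 1/3]].
X = PQ⁻¹ = [[-5, -7], [-23, 11], [2, 10]] · [[1/9, 1/3], [-2/9, 1/3]] = [[1, -4], [-5, -4], [-2, 4]].

X = [[1, -4], [-5, -4], [-2, 4]]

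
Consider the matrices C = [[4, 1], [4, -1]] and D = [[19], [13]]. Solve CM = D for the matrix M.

M = [[4], [3]]

Since C multiplies M on the left, M = C⁻¹D.
det C = -8, so C⁻¹ = [[1/8, 1/8], [1/2, -1/2]].
M = C⁻¹D = [[1/8, 1/8], [1/2, -1/2]] · [[19], [13]] = [[4], [3]].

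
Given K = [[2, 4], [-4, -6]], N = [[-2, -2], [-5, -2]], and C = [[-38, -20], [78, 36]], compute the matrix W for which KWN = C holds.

W = [[-2, 5], [2, -1]]

Left-multiply by K⁻¹ and right-multiply by N⁻¹: W = K⁻¹CN⁻¹.
K has determinant 4; K⁻¹ = [[-3/2, -1], [1, 1/2]].
det N = -6; the adjugate gives N⁻¹ = [[1/3, -1/3], [-5/6, 1/3]].
K⁻¹C = [[-21, -6], [1, -2]].
W = (K⁻¹C)N⁻¹ = [[-2, 5], [2, -1]].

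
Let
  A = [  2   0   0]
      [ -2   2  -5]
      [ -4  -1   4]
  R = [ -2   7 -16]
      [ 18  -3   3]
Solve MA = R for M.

Right-multiplying both sides by A⁻¹ gives M = RA⁻¹.
A has determinant 6; A⁻¹ = [[1/2, 0, 0], [14/3, 4/3, 5/3], [5/3, 1/3, 2/3]].
M = RA⁻¹ = [[-2, 7, -16], [18, -3, 3]] · [[1/2, 0, 0], [14/3, 4/3, 5/3], [5/3, 1/3, 2/3]] = [[5, 4, 1], [0, -3, -3]].

M = [[5, 4, 1], [0, -3, -3]]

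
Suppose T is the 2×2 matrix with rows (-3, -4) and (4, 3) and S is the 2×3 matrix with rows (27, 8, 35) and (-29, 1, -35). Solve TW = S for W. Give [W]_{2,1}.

-3

Left-multiplying both sides by T⁻¹ gives W = T⁻¹S.
det T = 7; the adjugate gives T⁻¹ = [[3/7, 4/7], [-4/7, -3/7]].
W = T⁻¹S = [[3/7, 4/7], [-4/7, -3/7]] · [[27, 8, 35], [-29, 1, -35]] = [[-5, 4, -5], [-3, -5, -5]].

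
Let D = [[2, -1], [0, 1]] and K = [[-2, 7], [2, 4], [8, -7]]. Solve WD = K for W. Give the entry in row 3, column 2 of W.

-3

D is on the right of W, so right-multiply by D⁻¹: W = KD⁻¹.
det D = 2, so D⁻¹ = [[1/2, 1/2], [0, 1]].
W = KD⁻¹ = [[-2, 7], [2, 4], [8, -7]] · [[1/2, 1/2], [0, 1]] = [[-1, 6], [1, 5], [4, -3]].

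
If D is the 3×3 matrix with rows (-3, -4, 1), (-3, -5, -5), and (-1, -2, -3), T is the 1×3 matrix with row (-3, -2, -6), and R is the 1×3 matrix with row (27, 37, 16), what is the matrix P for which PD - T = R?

PD = R + T = [[24, 35, 10]].
D is on the right of P, so right-multiply by D⁻¹: P = (R + T)D⁻¹.
det D = 2, so D⁻¹ = [[5/2, -7, 25/2], [-2, 5, -9], [1/2, -1, 3/2]].
P = (R + T)D⁻¹ = [[-5, -3, 0]].

P = [[-5, -3, 0]]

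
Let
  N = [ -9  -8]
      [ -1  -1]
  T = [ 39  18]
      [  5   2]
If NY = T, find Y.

Y = [[1, -2], [-6, 0]]

Left-multiplying both sides by N⁻¹ gives Y = N⁻¹T.
det N = 1, so N⁻¹ = [[-1, 8], [1, -9]].
Y = N⁻¹T = [[-1, 8], [1, -9]] · [[39, 18], [5, 2]] = [[1, -2], [-6, 0]].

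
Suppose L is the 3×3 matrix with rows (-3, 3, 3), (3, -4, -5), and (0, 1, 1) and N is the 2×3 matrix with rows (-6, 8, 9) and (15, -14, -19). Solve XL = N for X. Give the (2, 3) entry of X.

Right-multiplying both sides by L⁻¹ gives X = NL⁻¹.
L has determinant -3; L⁻¹ = [[-1/3, 0, 1], [1, 1, 2], [-1, -1, -1]].
X = NL⁻¹ = [[-6, 8, 9], [15, -14, -19]] · [[-1/3, 0, 1], [1, 1, 2], [-1, -1, -1]] = [[1, -1, 1], [0, 5, 6]].

6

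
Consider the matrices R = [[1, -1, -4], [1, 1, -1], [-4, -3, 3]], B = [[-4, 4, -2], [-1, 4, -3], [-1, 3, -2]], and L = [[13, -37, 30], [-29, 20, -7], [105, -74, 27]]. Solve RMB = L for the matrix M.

M = R⁻¹LB⁻¹ (apply R⁻¹ on the left and B⁻¹ on the right).
det R = -5; the adjugate gives R⁻¹ = [[0, -3, -1], [-1/5, 13/5, 3/5], [-1/5, -7/5, -2/5]].
B has determinant -2; B⁻¹ = [[-1/2, -1, 2], [-1/2, -3, 5], [-1/2, -4, 6]].
R⁻¹L = [[-18, 14, -6], [-15, 15, -8], [-4, 9, -7]].
M = (R⁻¹L)B⁻¹ = [[5, 0, -2], [4, 2, -3], [1, 5, -5]].

M = [[5, 0, -2], [4, 2, -3], [1, 5, -5]]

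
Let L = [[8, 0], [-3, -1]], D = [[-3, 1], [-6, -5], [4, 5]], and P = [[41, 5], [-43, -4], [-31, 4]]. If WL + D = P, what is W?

W = [[4, -4], [-5, -1], [-4, 1]]

WL = P − D = [[44, 4], [-37, 1], [-35, -1]].
Right-multiplying both sides by L⁻¹ gives W = (P − D)L⁻¹.
det L = -8; the adjugate gives L⁻¹ = [[1/8, 0], [-3/8, -1]].
W = (P − D)L⁻¹ = [[4, -4], [-5, -1], [-4, 1]].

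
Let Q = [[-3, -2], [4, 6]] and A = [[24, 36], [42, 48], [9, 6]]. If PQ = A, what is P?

Right-multiplying both sides by Q⁻¹ gives P = AQ⁻¹.
det Q = -10; the adjugate gives Q⁻¹ = [[-3/5, -1/5], [2/5, 3/10]].
P = AQ⁻¹ = [[24, 36], [42, 48], [9, 6]] · [[-3/5, -1/5], [2/5, 3/10]] = [[0, 6], [-6, 6], [-3, 0]].

P = [[0, 6], [-6, 6], [-3, 0]]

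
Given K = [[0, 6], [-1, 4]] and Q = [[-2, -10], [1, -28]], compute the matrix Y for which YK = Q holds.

Y = [[-3, 2], [-4, -1]]

Since K sits to the right of Y, Y = QK⁻¹.
det K = 6; the adjugate gives K⁻¹ = [[2/3, -1], [1/6, 0]].
Y = QK⁻¹ = [[-2, -10], [1, -28]] · [[2/3, -1], [1/6, 0]] = [[-3, 2], [-4, -1]].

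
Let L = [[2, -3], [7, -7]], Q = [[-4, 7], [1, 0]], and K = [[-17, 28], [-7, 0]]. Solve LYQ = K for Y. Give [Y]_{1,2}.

-2

Left-multiply by L⁻¹ and right-multiply by Q⁻¹: Y = L⁻¹KQ⁻¹.
det L = 7, so L⁻¹ = [[-1, 3/7], [-1, 2/7]].
Q has determinant -7; Q⁻¹ = [[0, 1], [1/7, 4/7]].
L⁻¹K = [[14, -28], [15, -28]].
Y = (L⁻¹K)Q⁻¹ = [[-4, -2], [-4, -1]].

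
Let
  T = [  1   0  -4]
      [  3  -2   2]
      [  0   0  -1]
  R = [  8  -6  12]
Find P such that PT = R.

P = [[-1, 3, -2]]

Right-multiplying both sides by T⁻¹ gives P = RT⁻¹.
det T = 2, so T⁻¹ = [[1, 0, -4], [3/2, -1/2, -7], [0, 0, -1]].
P = RT⁻¹ = [[8, -6, 12]] · [[1, 0, -4], [3/2, -1/2, -7], [0, 0, -1]] = [[-1, 3, -2]].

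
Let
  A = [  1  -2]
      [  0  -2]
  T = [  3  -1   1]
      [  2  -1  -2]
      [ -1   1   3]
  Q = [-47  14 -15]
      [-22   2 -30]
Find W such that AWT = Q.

W = [[-4, -5, 3], [4, 2, 5]]

Left-multiply by A⁻¹ and right-multiply by T⁻¹: W = A⁻¹QT⁻¹.
det A = -2; the adjugate gives A⁻¹ = [[1, -1], [0, -1/2]].
det T = 2, so T⁻¹ = [[-1/2, 2, 3/2], [-2, 5, 4], [1/2, -1, -1/2]].
A⁻¹Q = [[-25, 12, 15], [11, -1, 15]].
W = (A⁻¹Q)T⁻¹ = [[-4, -5, 3], [4, 2, 5]].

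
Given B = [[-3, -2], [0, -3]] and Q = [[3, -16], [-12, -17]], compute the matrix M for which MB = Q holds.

Since B sits to the right of M, M = QB⁻¹.
B has determinant 9; B⁻¹ = [[-1/3, 2/9], [0, -1/3]].
M = QB⁻¹ = [[3, -16], [-12, -17]] · [[-1/3, 2/9], [0, -1/3]] = [[-1, 6], [4, 3]].

M = [[-1, 6], [4, 3]]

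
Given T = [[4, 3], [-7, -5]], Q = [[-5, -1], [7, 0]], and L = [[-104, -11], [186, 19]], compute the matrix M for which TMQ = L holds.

Left-multiply by T⁻¹ and right-multiply by Q⁻¹: M = T⁻¹LQ⁻¹.
T has determinant 1; T⁻¹ = [[-5, -3], [7, 4]].
Q has determinant 7; Q⁻¹ = [[0, 1/7], [-1, -5/7]].
T⁻¹L = [[-38, -2], [16, -1]].
M = (T⁻¹L)Q⁻¹ = [[2, -4], [1, 3]].

M = [[2, -4], [1, 3]]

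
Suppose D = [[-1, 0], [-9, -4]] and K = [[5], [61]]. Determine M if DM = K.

M = [[-5], [-4]]

D is on the left of M, so left-multiply by D⁻¹: M = D⁻¹K.
D has determinant 4; D⁻¹ = [[-1, 0], [9/4, -1/4]].
M = D⁻¹K = [[-1, 0], [9/4, -1/4]] · [[5], [61]] = [[-5], [-4]].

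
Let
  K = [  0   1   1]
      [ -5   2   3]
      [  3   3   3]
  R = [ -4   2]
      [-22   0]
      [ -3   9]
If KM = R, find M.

M = [[3, 1], [-5, 1], [1, 1]]

K is on the left of M, so left-multiply by K⁻¹: M = K⁻¹R.
K has determinant 3; K⁻¹ = [[-1, 0, 1/3], [8, -1, -5/3], [-7, 1, 5/3]].
M = K⁻¹R = [[-1, 0, 1/3], [8, -1, -5/3], [-7, 1, 5/3]] · [[-4, 2], [-22, 0], [-3, 9]] = [[3, 1], [-5, 1], [1, 1]].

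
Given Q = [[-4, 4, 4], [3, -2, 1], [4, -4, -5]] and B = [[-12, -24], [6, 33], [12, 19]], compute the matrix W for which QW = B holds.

W = [[0, 6], [-3, -5], [0, 5]]

Since Q multiplies W on the left, W = Q⁻¹B.
Q has determinant 4; Q⁻¹ = [[7/2, 1, 3], [19/4, 1, 4], [-1, 0, -1]].
W = Q⁻¹B = [[7/2, 1, 3], [19/4, 1, 4], [-1, 0, -1]] · [[-12, -24], [6, 33], [12, 19]] = [[0, 6], [-3, -5], [0, 5]].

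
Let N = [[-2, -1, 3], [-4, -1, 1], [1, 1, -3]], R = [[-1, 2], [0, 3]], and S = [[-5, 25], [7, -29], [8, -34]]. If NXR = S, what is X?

X = [[3, 1], [-2, 5], [3, 4]]

Left-multiply by N⁻¹ and right-multiply by R⁻¹: X = N⁻¹SR⁻¹.
N has determinant -2; N⁻¹ = [[-1, 0, -1], [11/2, -3/2, 5], [3/2, -1/2, 1]].
R has determinant -3; R⁻¹ = [[-1, 2/3], [0, 1/3]].
N⁻¹S = [[-3, 9], [2, 11], [-3, 18]].
X = (N⁻¹S)R⁻¹ = [[3, 1], [-2, 5], [3, 4]].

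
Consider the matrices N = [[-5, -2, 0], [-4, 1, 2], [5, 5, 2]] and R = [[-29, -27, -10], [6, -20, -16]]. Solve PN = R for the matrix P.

P = [[-1, 1, -6], [-2, -4, -4]]

N is on the right of P, so right-multiply by N⁻¹: P = RN⁻¹.
det N = 4, so N⁻¹ = [[-2, 1, -1], [9/2, -5/2, 5/2], [-25/4, 15/4, -13/4]].
P = RN⁻¹ = [[-29, -27, -10], [6, -20, -16]] · [[-2, 1, -1], [9/2, -5/2, 5/2], [-25/4, 15/4, -13/4]] = [[-1, 1, -6], [-2, -4, -4]].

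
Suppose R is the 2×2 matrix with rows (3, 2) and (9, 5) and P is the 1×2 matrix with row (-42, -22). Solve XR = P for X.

X = [[4, -6]]

R is on the right of X, so right-multiply by R⁻¹: X = PR⁻¹.
R has determinant -3; R⁻¹ = [[-5/3, 2/3], [3, -1]].
X = PR⁻¹ = [[-42, -22]] · [[-5/3, 2/3], [3, -1]] = [[4, -6]].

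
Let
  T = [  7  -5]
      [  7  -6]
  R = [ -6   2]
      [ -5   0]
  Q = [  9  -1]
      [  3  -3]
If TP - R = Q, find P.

TP = Q + R = [[3, 1], [-2, -3]].
T is on the left of P, so left-multiply by T⁻¹: P = T⁻¹(Q + R).
T has determinant -7; T⁻¹ = [[6/7, -5/7], [1, -1]].
P = T⁻¹(Q + R) = [[4, 3], [5, 4]].

P = [[4, 3], [5, 4]]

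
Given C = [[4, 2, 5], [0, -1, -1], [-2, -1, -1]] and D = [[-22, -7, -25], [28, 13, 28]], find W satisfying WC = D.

W = [[-6, -4, -1], [5, 1, -4]]

Right-multiplying both sides by C⁻¹ gives W = DC⁻¹.
det C = -6; the adjugate gives C⁻¹ = [[0, 1/2, -1/2], [-1/3, -1, -2/3], [1/3, 0, 2/3]].
W = DC⁻¹ = [[-22, -7, -25], [28, 13, 28]] · [[0, 1/2, -1/2], [-1/3, -1, -2/3], [1/3, 0, 2/3]] = [[-6, -4, -1], [5, 1, -4]].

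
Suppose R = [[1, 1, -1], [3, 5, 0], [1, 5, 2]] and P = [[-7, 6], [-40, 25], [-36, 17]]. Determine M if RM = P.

R is on the left of M, so left-multiply by R⁻¹: M = R⁻¹P.
R has determinant -6; R⁻¹ = [[-5/3, 7/6, -5/6], [1, -1/2, 1/2], [-5/3, 2/3, -1/3]].
M = R⁻¹P = [[-5/3, 7/6, -5/6], [1, -1/2, 1/2], [-5/3, 2/3, -1/3]] · [[-7, 6], [-40, 25], [-36, 17]] = [[-5, 5], [-5, 2], [-3, 1]].

M = [[-5, 5], [-5, 2], [-3, 1]]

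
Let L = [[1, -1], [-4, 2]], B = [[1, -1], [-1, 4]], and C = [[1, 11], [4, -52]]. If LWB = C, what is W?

W = L⁻¹CB⁻¹ (apply L⁻¹ on the left and B⁻¹ on the right).
det L = -2, so L⁻¹ = [[-1, -1/2], [-2, -1/2]].
det B = 3, so B⁻¹ = [[4/3, 1/3], [1/3, 1/3]].
L⁻¹C = [[-3, 15], [-4, 4]].
W = (L⁻¹C)B⁻¹ = [[1, 4], [-4, 0]].

W = [[1, 4], [-4, 0]]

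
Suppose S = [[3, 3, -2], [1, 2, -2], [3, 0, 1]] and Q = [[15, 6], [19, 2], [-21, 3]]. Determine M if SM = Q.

Since S multiplies M on the left, M = S⁻¹Q.
det S = -3; the adjugate gives S⁻¹ = [[-2/3, 1, 2/3], [7/3, -3, -4/3], [2, -3, -1]].
M = S⁻¹Q = [[-2/3, 1, 2/3], [7/3, -3, -4/3], [2, -3, -1]] · [[15, 6], [19, 2], [-21, 3]] = [[-5, 0], [6, 4], [-6, 3]].

M = [[-5, 0], [6, 4], [-6, 3]]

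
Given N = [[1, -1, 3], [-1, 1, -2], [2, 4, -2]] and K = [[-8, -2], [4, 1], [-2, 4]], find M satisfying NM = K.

M = [[1, 1], [-3, 0], [-4, -1]]

N is on the left of M, so left-multiply by N⁻¹: M = N⁻¹K.
det N = -6; the adjugate gives N⁻¹ = [[-1, -5/3, 1/6], [1, 4/3, 1/6], [1, 1, 0]].
M = N⁻¹K = [[-1, -5/3, 1/6], [1, 4/3, 1/6], [1, 1, 0]] · [[-8, -2], [4, 1], [-2, 4]] = [[1, 1], [-3, 0], [-4, -1]].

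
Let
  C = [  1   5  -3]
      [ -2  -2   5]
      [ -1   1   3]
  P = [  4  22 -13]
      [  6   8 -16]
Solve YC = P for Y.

Y = [[5, 1, -1], [1, -2, -1]]

Right-multiplying both sides by C⁻¹ gives Y = PC⁻¹.
C has determinant 6; C⁻¹ = [[-11/6, -3, 19/6], [1/6, 0, 1/6], [-2/3, -1, 4/3]].
Y = PC⁻¹ = [[4, 22, -13], [6, 8, -16]] · [[-11/6, -3, 19/6], [1/6, 0, 1/6], [-2/3, -1, 4/3]] = [[5, 1, -1], [1, -2, -1]].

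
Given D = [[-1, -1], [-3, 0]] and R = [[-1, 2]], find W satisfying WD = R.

Right-multiplying both sides by D⁻¹ gives W = RD⁻¹.
D has determinant -3; D⁻¹ = [[0, -1/3], [-1, 1/3]].
W = RD⁻¹ = [[-1, 2]] · [[0, -1/3], [-1, 1/3]] = [[-2, 1]].

W = [[-2, 1]]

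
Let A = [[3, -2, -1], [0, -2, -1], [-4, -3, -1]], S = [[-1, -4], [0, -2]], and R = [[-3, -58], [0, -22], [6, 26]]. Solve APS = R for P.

P = A⁻¹RS⁻¹ (apply A⁻¹ on the left and S⁻¹ on the right).
A has determinant -3; A⁻¹ = [[1/3, -1/3, 0], [-4/3, 7/3, -1], [8/3, -17/3, 2]].
det S = 2; the adjugate gives S⁻¹ = [[-1, 2], [0, -1/2]].
A⁻¹R = [[-1, -12], [-2, 0], [4, 22]].
P = (A⁻¹R)S⁻¹ = [[1, 4], [2, -4], [-4, -3]].

P = [[1, 4], [2, -4], [-4, -3]]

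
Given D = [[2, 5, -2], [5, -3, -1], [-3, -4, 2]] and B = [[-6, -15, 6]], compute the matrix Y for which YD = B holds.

Y = [[-3, 0, 0]]

Since D sits to the right of Y, Y = BD⁻¹.
det D = 3; the adjugate gives D⁻¹ = [[-10/3, -2/3, -11/3], [-7/3, -2/3, -8/3], [-29/3, -7/3, -31/3]].
Y = BD⁻¹ = [[-6, -15, 6]] · [[-10/3, -2/3, -11/3], [-7/3, -2/3, -8/3], [-29/3, -7/3, -31/3]] = [[-3, 0, 0]].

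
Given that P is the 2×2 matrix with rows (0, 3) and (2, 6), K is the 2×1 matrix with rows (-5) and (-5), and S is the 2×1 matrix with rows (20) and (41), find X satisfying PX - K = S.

PX = S + K = [[15], [36]].
P is on the left of X, so left-multiply by P⁻¹: X = P⁻¹(S + K).
det P = -6; the adjugate gives P⁻¹ = [[-1, 1/2], [1/3, 0]].
X = P⁻¹(S + K) = [[3], [5]].

X = [[3], [5]]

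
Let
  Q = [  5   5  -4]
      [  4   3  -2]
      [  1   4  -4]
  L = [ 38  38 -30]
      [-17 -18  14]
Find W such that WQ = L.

W = [[5, 3, 1], [1, -5, -2]]

Q is on the right of W, so right-multiply by Q⁻¹: W = LQ⁻¹.
Q has determinant -2; Q⁻¹ = [[2, -2, -1], [-7, 8, 3], [-13/2, 15/2, 5/2]].
W = LQ⁻¹ = [[38, 38, -30], [-17, -18, 14]] · [[2, -2, -1], [-7, 8, 3], [-13/2, 15/2, 5/2]] = [[5, 3, 1], [1, -5, -2]].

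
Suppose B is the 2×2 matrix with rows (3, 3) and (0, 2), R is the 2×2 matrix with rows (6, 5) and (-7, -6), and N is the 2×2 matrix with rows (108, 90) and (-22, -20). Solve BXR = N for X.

Isolating X: multiply by B⁻¹ from the left and R⁻¹ from the right, so X = B⁻¹NR⁻¹.
det B = 6; the adjugate gives B⁻¹ = [[1/3, -1/2], [0, 1/2]].
det R = -1; the adjugate gives R⁻¹ = [[6, 5], [-7, -6]].
B⁻¹N = [[47, 40], [-11, -10]].
X = (B⁻¹N)R⁻¹ = [[2, -5], [4, 5]].

X = [[2, -5], [4, 5]]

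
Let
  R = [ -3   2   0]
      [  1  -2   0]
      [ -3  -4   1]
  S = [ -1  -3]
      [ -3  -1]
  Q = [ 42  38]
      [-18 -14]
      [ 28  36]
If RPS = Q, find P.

P = [[3, 3], [0, -1], [-1, -1]]

Isolating P: multiply by R⁻¹ from the left and S⁻¹ from the right, so P = R⁻¹QS⁻¹.
det R = 4; the adjugate gives R⁻¹ = [[-1/2, -1/2, 0], [-1/4, -3/4, 0], [-5/2, -9/2, 1]].
S has determinant -8; S⁻¹ = [[1/8, -3/8], [-3/8, 1/8]].
R⁻¹Q = [[-12, -12], [3, 1], [4, 4]].
P = (R⁻¹Q)S⁻¹ = [[3, 3], [0, -1], [-1, -1]].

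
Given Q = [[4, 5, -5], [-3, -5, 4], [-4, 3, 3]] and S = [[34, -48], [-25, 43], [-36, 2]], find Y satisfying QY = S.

Y = [[6, -2], [-1, -5], [-3, 3]]

Since Q multiplies Y on the left, Y = Q⁻¹S.
det Q = 2; the adjugate gives Q⁻¹ = [[-27/2, -15, -5/2], [-7/2, -4, -1/2], [-29/2, -16, -5/2]].
Y = Q⁻¹S = [[-27/2, -15, -5/2], [-7/2, -4, -1/2], [-29/2, -16, -5/2]] · [[34, -48], [-25, 43], [-36, 2]] = [[6, -2], [-1, -5], [-3, 3]].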